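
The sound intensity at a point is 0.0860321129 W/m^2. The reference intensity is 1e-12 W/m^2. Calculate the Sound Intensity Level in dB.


Given values:
  I = 0.0860321129 W/m^2
  I_ref = 1e-12 W/m^2
Formula: SIL = 10 * log10(I / I_ref)
Compute ratio: I / I_ref = 86032112900
Compute log10: log10(86032112900) = 10.934661
Multiply: SIL = 10 * 10.934661 = 109.35

109.35 dB


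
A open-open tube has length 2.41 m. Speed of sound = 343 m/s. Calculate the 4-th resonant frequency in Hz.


Given values:
  Tube type: open-open, L = 2.41 m, c = 343 m/s, n = 4
Formula: f_n = n * c / (2 * L)
Compute 2 * L = 2 * 2.41 = 4.82
f = 4 * 343 / 4.82
f = 284.65

284.65 Hz


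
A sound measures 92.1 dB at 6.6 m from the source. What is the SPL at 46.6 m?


Given values:
  SPL1 = 92.1 dB, r1 = 6.6 m, r2 = 46.6 m
Formula: SPL2 = SPL1 - 20 * log10(r2 / r1)
Compute ratio: r2 / r1 = 46.6 / 6.6 = 7.0606
Compute log10: log10(7.0606) = 0.848842
Compute drop: 20 * 0.848842 = 16.9768
SPL2 = 92.1 - 16.9768 = 75.12

75.12 dB


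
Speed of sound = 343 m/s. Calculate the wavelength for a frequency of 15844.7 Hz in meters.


Given values:
  c = 343 m/s, f = 15844.7 Hz
Formula: lambda = c / f
lambda = 343 / 15844.7
lambda = 0.0216

0.0216 m


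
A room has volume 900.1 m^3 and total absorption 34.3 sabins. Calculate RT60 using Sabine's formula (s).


Given values:
  V = 900.1 m^3
  A = 34.3 sabins
Formula: RT60 = 0.161 * V / A
Numerator: 0.161 * 900.1 = 144.9161
RT60 = 144.9161 / 34.3 = 4.225

4.225 s


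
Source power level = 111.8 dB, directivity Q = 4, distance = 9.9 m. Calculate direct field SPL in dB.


Given values:
  Lw = 111.8 dB, Q = 4, r = 9.9 m
Formula: SPL = Lw + 10 * log10(Q / (4 * pi * r^2))
Compute 4 * pi * r^2 = 4 * pi * 9.9^2 = 1231.63
Compute Q / denom = 4 / 1231.63 = 0.00324773
Compute 10 * log10(0.00324773) = -24.8842
SPL = 111.8 + (-24.8842) = 86.92

86.92 dB


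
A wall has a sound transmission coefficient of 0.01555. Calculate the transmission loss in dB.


Given values:
  tau = 0.01555
Formula: TL = 10 * log10(1 / tau)
Compute 1 / tau = 1 / 0.01555 = 64.3087
Compute log10(64.3087) = 1.80827
TL = 10 * 1.80827 = 18.08

18.08 dB


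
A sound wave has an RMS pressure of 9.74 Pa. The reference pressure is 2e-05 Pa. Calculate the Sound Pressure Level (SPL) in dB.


Given values:
  p = 9.74 Pa
  p_ref = 2e-05 Pa
Formula: SPL = 20 * log10(p / p_ref)
Compute ratio: p / p_ref = 9.74 / 2e-05 = 487000
Compute log10: log10(487000) = 5.687529
Multiply: SPL = 20 * 5.687529 = 113.75

113.75 dB


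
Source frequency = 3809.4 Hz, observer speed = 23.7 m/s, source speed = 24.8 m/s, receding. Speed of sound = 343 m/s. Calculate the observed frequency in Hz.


Given values:
  f_s = 3809.4 Hz, v_o = 23.7 m/s, v_s = 24.8 m/s
  Direction: receding
Formula: f_o = f_s * (c - v_o) / (c + v_s)
Numerator: c - v_o = 343 - 23.7 = 319.3
Denominator: c + v_s = 343 + 24.8 = 367.8
f_o = 3809.4 * 319.3 / 367.8 = 3307.07

3307.07 Hz


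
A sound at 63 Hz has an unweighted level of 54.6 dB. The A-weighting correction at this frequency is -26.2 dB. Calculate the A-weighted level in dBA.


Given values:
  SPL = 54.6 dB
  A-weighting at 63 Hz = -26.2 dB
Formula: L_A = SPL + A_weight
L_A = 54.6 + (-26.2)
L_A = 28.4

28.4 dBA


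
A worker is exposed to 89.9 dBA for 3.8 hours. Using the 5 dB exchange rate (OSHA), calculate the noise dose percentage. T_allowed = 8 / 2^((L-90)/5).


Given values:
  L = 89.9 dBA, T = 3.8 hours
Formula: T_allowed = 8 / 2^((L - 90) / 5)
Compute exponent: (89.9 - 90) / 5 = -0.02
Compute 2^(-0.02) = 0.986233
T_allowed = 8 / 0.986233 = 8.111673 hours
Dose = (T / T_allowed) * 100
Dose = (3.8 / 8.111673) * 100 = 46.85

46.85 %


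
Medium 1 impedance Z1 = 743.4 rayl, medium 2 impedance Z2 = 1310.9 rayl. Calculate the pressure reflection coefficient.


Given values:
  Z1 = 743.4 rayl, Z2 = 1310.9 rayl
Formula: R = (Z2 - Z1) / (Z2 + Z1)
Numerator: Z2 - Z1 = 1310.9 - 743.4 = 567.5
Denominator: Z2 + Z1 = 1310.9 + 743.4 = 2054.3
R = 567.5 / 2054.3 = 0.2762

0.2762


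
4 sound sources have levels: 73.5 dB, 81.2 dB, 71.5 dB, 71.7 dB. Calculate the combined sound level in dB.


Formula: L_total = 10 * log10( sum(10^(Li/10)) )
  Source 1: 10^(73.5/10) = 22387211.3857
  Source 2: 10^(81.2/10) = 131825673.8556
  Source 3: 10^(71.5/10) = 14125375.4462
  Source 4: 10^(71.7/10) = 14791083.8817
Sum of linear values = 183129344.5692
L_total = 10 * log10(183129344.5692) = 82.63

82.63 dB


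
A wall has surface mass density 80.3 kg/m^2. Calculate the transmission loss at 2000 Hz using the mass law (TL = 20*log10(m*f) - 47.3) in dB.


Given values:
  m = 80.3 kg/m^2, f = 2000 Hz
Formula: TL = 20 * log10(m * f) - 47.3
Compute m * f = 80.3 * 2000 = 160600.0
Compute log10(160600.0) = 5.205746
Compute 20 * 5.205746 = 104.1149
TL = 104.1149 - 47.3 = 56.81

56.81 dB


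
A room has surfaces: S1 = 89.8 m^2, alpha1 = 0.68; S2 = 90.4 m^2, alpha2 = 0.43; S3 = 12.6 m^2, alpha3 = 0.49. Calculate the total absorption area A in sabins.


Given surfaces:
  Surface 1: 89.8 * 0.68 = 61.064
  Surface 2: 90.4 * 0.43 = 38.872
  Surface 3: 12.6 * 0.49 = 6.174
Formula: A = sum(Si * alpha_i)
A = 61.064 + 38.872 + 6.174
A = 106.11

106.11 sabins


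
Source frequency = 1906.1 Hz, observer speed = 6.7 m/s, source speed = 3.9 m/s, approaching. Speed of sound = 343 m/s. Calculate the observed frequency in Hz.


Given values:
  f_s = 1906.1 Hz, v_o = 6.7 m/s, v_s = 3.9 m/s
  Direction: approaching
Formula: f_o = f_s * (c + v_o) / (c - v_s)
Numerator: c + v_o = 343 + 6.7 = 349.7
Denominator: c - v_s = 343 - 3.9 = 339.1
f_o = 1906.1 * 349.7 / 339.1 = 1965.68

1965.68 Hz


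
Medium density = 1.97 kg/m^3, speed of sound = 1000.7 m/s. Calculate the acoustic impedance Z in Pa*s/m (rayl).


Given values:
  rho = 1.97 kg/m^3
  c = 1000.7 m/s
Formula: Z = rho * c
Z = 1.97 * 1000.7
Z = 1971.38

1971.38 rayl


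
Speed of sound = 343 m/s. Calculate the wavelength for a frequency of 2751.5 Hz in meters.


Given values:
  c = 343 m/s, f = 2751.5 Hz
Formula: lambda = c / f
lambda = 343 / 2751.5
lambda = 0.1247

0.1247 m


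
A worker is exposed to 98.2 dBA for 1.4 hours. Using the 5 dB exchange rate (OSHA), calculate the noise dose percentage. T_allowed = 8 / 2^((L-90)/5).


Given values:
  L = 98.2 dBA, T = 1.4 hours
Formula: T_allowed = 8 / 2^((L - 90) / 5)
Compute exponent: (98.2 - 90) / 5 = 1.64
Compute 2^(1.64) = 3.116658
T_allowed = 8 / 3.116658 = 2.566852 hours
Dose = (T / T_allowed) * 100
Dose = (1.4 / 2.566852) * 100 = 54.54

54.54 %


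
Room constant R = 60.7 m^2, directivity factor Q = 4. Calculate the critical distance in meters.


Given values:
  R = 60.7 m^2, Q = 4
Formula: d_c = 0.141 * sqrt(Q * R)
Compute Q * R = 4 * 60.7 = 242.8
Compute sqrt(242.8) = 15.582
d_c = 0.141 * 15.582 = 2.197

2.197 m


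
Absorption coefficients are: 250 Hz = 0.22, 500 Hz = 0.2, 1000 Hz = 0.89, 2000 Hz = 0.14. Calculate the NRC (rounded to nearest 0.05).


Given values:
  a_250 = 0.22, a_500 = 0.2
  a_1000 = 0.89, a_2000 = 0.14
Formula: NRC = (a250 + a500 + a1000 + a2000) / 4
Sum = 0.22 + 0.2 + 0.89 + 0.14 = 1.45
NRC = 1.45 / 4 = 0.3625
Rounded to nearest 0.05: 0.35

0.35


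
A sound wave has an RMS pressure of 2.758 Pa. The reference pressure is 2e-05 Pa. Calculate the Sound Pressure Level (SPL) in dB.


Given values:
  p = 2.758 Pa
  p_ref = 2e-05 Pa
Formula: SPL = 20 * log10(p / p_ref)
Compute ratio: p / p_ref = 2.758 / 2e-05 = 137900
Compute log10: log10(137900) = 5.139564
Multiply: SPL = 20 * 5.139564 = 102.79

102.79 dB


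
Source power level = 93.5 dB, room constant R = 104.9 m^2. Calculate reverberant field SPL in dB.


Given values:
  Lw = 93.5 dB, R = 104.9 m^2
Formula: SPL = Lw + 10 * log10(4 / R)
Compute 4 / R = 4 / 104.9 = 0.038132
Compute 10 * log10(0.038132) = -14.1871
SPL = 93.5 + (-14.1871) = 79.31

79.31 dB


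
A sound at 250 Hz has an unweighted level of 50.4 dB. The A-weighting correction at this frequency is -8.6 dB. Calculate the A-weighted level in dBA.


Given values:
  SPL = 50.4 dB
  A-weighting at 250 Hz = -8.6 dB
Formula: L_A = SPL + A_weight
L_A = 50.4 + (-8.6)
L_A = 41.8

41.8 dBA


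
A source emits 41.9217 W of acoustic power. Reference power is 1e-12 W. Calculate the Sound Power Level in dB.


Given values:
  W = 41.9217 W
  W_ref = 1e-12 W
Formula: SWL = 10 * log10(W / W_ref)
Compute ratio: W / W_ref = 41921700000000
Compute log10: log10(41921700000000) = 13.622439
Multiply: SWL = 10 * 13.622439 = 136.22

136.22 dB


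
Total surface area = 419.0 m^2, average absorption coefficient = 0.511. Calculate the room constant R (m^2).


Given values:
  S = 419.0 m^2, alpha = 0.511
Formula: R = S * alpha / (1 - alpha)
Numerator: 419.0 * 0.511 = 214.109
Denominator: 1 - 0.511 = 0.489
R = 214.109 / 0.489 = 437.85

437.85 m^2


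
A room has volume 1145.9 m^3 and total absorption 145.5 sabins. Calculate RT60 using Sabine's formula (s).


Given values:
  V = 1145.9 m^3
  A = 145.5 sabins
Formula: RT60 = 0.161 * V / A
Numerator: 0.161 * 1145.9 = 184.4899
RT60 = 184.4899 / 145.5 = 1.268

1.268 s


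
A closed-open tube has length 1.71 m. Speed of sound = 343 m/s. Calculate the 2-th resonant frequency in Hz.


Given values:
  Tube type: closed-open, L = 1.71 m, c = 343 m/s, n = 2
Formula: f_n = (2n - 1) * c / (4 * L)
Compute 2n - 1 = 2*2 - 1 = 3
Compute 4 * L = 4 * 1.71 = 6.84
f = 3 * 343 / 6.84
f = 150.44

150.44 Hz


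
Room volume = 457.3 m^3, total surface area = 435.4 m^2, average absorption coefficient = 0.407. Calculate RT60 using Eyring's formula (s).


Given values:
  V = 457.3 m^3, S = 435.4 m^2, alpha = 0.407
Formula: RT60 = 0.161 * V / (-S * ln(1 - alpha))
Compute ln(1 - 0.407) = ln(0.593) = -0.522561
Denominator: -435.4 * -0.522561 = 227.5231
Numerator: 0.161 * 457.3 = 73.6253
RT60 = 73.6253 / 227.5231 = 0.324

0.324 s


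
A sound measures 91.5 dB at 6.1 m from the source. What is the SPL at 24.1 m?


Given values:
  SPL1 = 91.5 dB, r1 = 6.1 m, r2 = 24.1 m
Formula: SPL2 = SPL1 - 20 * log10(r2 / r1)
Compute ratio: r2 / r1 = 24.1 / 6.1 = 3.9508
Compute log10: log10(3.9508) = 0.596685
Compute drop: 20 * 0.596685 = 11.9337
SPL2 = 91.5 - 11.9337 = 79.57

79.57 dB


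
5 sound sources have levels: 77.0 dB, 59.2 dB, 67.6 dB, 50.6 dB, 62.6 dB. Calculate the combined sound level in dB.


Formula: L_total = 10 * log10( sum(10^(Li/10)) )
  Source 1: 10^(77.0/10) = 50118723.3627
  Source 2: 10^(59.2/10) = 831763.7711
  Source 3: 10^(67.6/10) = 5754399.3734
  Source 4: 10^(50.6/10) = 114815.3621
  Source 5: 10^(62.6/10) = 1819700.8586
Sum of linear values = 58639402.7279
L_total = 10 * log10(58639402.7279) = 77.68

77.68 dB


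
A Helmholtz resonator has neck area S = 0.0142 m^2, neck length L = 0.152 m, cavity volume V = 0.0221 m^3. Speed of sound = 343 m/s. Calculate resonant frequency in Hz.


Given values:
  S = 0.0142 m^2, L = 0.152 m, V = 0.0221 m^3, c = 343 m/s
Formula: f = (c / (2*pi)) * sqrt(S / (V * L))
Compute V * L = 0.0221 * 0.152 = 0.0033592
Compute S / (V * L) = 0.0142 / 0.0033592 = 4.2272
Compute sqrt(4.2272) = 2.056016
Compute c / (2*pi) = 343 / 6.283185 = 54.590148
f = 54.590148 * 2.056016 = 112.24

112.24 Hz


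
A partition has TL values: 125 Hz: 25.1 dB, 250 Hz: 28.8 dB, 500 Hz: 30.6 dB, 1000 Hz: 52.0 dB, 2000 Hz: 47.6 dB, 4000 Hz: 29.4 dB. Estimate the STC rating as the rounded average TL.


Given TL values at each frequency:
  125 Hz: 25.1 dB
  250 Hz: 28.8 dB
  500 Hz: 30.6 dB
  1000 Hz: 52.0 dB
  2000 Hz: 47.6 dB
  4000 Hz: 29.4 dB
Formula: STC ~ round(average of TL values)
Sum = 25.1 + 28.8 + 30.6 + 52.0 + 47.6 + 29.4 = 213.5
Average = 213.5 / 6 = 35.58
Rounded: 36

36


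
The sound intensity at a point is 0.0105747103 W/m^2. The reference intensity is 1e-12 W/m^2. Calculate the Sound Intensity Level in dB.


Given values:
  I = 0.0105747103 W/m^2
  I_ref = 1e-12 W/m^2
Formula: SIL = 10 * log10(I / I_ref)
Compute ratio: I / I_ref = 10574710300
Compute log10: log10(10574710300) = 10.024268
Multiply: SIL = 10 * 10.024268 = 100.24

100.24 dB


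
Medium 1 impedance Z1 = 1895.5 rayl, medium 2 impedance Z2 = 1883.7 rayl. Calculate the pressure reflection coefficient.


Given values:
  Z1 = 1895.5 rayl, Z2 = 1883.7 rayl
Formula: R = (Z2 - Z1) / (Z2 + Z1)
Numerator: Z2 - Z1 = 1883.7 - 1895.5 = -11.8
Denominator: Z2 + Z1 = 1883.7 + 1895.5 = 3779.2
R = -11.8 / 3779.2 = -0.0031

-0.0031


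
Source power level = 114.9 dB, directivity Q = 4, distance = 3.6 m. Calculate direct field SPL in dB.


Given values:
  Lw = 114.9 dB, Q = 4, r = 3.6 m
Formula: SPL = Lw + 10 * log10(Q / (4 * pi * r^2))
Compute 4 * pi * r^2 = 4 * pi * 3.6^2 = 162.8602
Compute Q / denom = 4 / 162.8602 = 0.02456094
Compute 10 * log10(0.02456094) = -16.0976
SPL = 114.9 + (-16.0976) = 98.8

98.8 dB


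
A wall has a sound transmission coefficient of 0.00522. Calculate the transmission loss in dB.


Given values:
  tau = 0.00522
Formula: TL = 10 * log10(1 / tau)
Compute 1 / tau = 1 / 0.00522 = 191.5709
Compute log10(191.5709) = 2.28233
TL = 10 * 2.28233 = 22.82

22.82 dB


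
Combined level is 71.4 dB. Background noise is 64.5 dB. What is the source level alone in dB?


Given values:
  L_total = 71.4 dB, L_bg = 64.5 dB
Formula: L_source = 10 * log10(10^(L_total/10) - 10^(L_bg/10))
Convert to linear:
  10^(71.4/10) = 13803842.646
  10^(64.5/10) = 2818382.9313
Difference: 13803842.646 - 2818382.9313 = 10985459.7147
L_source = 10 * log10(10985459.7147) = 70.41

70.41 dB


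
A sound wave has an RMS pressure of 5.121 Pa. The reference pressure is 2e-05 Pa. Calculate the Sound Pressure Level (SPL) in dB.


Given values:
  p = 5.121 Pa
  p_ref = 2e-05 Pa
Formula: SPL = 20 * log10(p / p_ref)
Compute ratio: p / p_ref = 5.121 / 2e-05 = 256050
Compute log10: log10(256050) = 5.408325
Multiply: SPL = 20 * 5.408325 = 108.17

108.17 dB


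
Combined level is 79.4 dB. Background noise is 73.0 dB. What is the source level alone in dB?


Given values:
  L_total = 79.4 dB, L_bg = 73.0 dB
Formula: L_source = 10 * log10(10^(L_total/10) - 10^(L_bg/10))
Convert to linear:
  10^(79.4/10) = 87096358.9956
  10^(73.0/10) = 19952623.1497
Difference: 87096358.9956 - 19952623.1497 = 67143735.8459
L_source = 10 * log10(67143735.8459) = 78.27

78.27 dB


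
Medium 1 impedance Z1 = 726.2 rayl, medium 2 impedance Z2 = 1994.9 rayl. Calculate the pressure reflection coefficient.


Given values:
  Z1 = 726.2 rayl, Z2 = 1994.9 rayl
Formula: R = (Z2 - Z1) / (Z2 + Z1)
Numerator: Z2 - Z1 = 1994.9 - 726.2 = 1268.7
Denominator: Z2 + Z1 = 1994.9 + 726.2 = 2721.1
R = 1268.7 / 2721.1 = 0.4662

0.4662


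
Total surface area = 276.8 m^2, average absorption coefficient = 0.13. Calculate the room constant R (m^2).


Given values:
  S = 276.8 m^2, alpha = 0.13
Formula: R = S * alpha / (1 - alpha)
Numerator: 276.8 * 0.13 = 35.984
Denominator: 1 - 0.13 = 0.87
R = 35.984 / 0.87 = 41.36

41.36 m^2


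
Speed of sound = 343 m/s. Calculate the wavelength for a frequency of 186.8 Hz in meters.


Given values:
  c = 343 m/s, f = 186.8 Hz
Formula: lambda = c / f
lambda = 343 / 186.8
lambda = 1.8362

1.8362 m


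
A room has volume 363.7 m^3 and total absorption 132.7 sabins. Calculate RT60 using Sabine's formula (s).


Given values:
  V = 363.7 m^3
  A = 132.7 sabins
Formula: RT60 = 0.161 * V / A
Numerator: 0.161 * 363.7 = 58.5557
RT60 = 58.5557 / 132.7 = 0.441

0.441 s


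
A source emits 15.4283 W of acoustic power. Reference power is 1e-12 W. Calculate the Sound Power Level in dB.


Given values:
  W = 15.4283 W
  W_ref = 1e-12 W
Formula: SWL = 10 * log10(W / W_ref)
Compute ratio: W / W_ref = 15428300000000
Compute log10: log10(15428300000000) = 13.188318
Multiply: SWL = 10 * 13.188318 = 131.88

131.88 dB


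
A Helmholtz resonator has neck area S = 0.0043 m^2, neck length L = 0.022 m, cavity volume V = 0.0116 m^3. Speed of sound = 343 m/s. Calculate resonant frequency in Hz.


Given values:
  S = 0.0043 m^2, L = 0.022 m, V = 0.0116 m^3, c = 343 m/s
Formula: f = (c / (2*pi)) * sqrt(S / (V * L))
Compute V * L = 0.0116 * 0.022 = 0.0002552
Compute S / (V * L) = 0.0043 / 0.0002552 = 16.8495
Compute sqrt(16.8495) = 4.104814
Compute c / (2*pi) = 343 / 6.283185 = 54.590148
f = 54.590148 * 4.104814 = 224.08

224.08 Hz


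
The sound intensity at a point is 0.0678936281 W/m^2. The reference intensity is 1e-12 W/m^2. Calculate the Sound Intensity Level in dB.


Given values:
  I = 0.0678936281 W/m^2
  I_ref = 1e-12 W/m^2
Formula: SIL = 10 * log10(I / I_ref)
Compute ratio: I / I_ref = 67893628100
Compute log10: log10(67893628100) = 10.831829
Multiply: SIL = 10 * 10.831829 = 108.32

108.32 dB


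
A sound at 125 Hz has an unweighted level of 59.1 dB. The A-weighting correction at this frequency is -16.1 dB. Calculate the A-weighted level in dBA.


Given values:
  SPL = 59.1 dB
  A-weighting at 125 Hz = -16.1 dB
Formula: L_A = SPL + A_weight
L_A = 59.1 + (-16.1)
L_A = 43.0

43.0 dBA


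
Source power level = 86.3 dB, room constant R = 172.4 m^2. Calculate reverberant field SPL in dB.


Given values:
  Lw = 86.3 dB, R = 172.4 m^2
Formula: SPL = Lw + 10 * log10(4 / R)
Compute 4 / R = 4 / 172.4 = 0.023202
Compute 10 * log10(0.023202) = -16.3447
SPL = 86.3 + (-16.3447) = 69.96

69.96 dB


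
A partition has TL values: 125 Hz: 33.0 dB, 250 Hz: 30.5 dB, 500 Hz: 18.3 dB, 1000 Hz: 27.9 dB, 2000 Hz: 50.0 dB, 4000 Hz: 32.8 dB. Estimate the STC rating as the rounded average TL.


Given TL values at each frequency:
  125 Hz: 33.0 dB
  250 Hz: 30.5 dB
  500 Hz: 18.3 dB
  1000 Hz: 27.9 dB
  2000 Hz: 50.0 dB
  4000 Hz: 32.8 dB
Formula: STC ~ round(average of TL values)
Sum = 33.0 + 30.5 + 18.3 + 27.9 + 50.0 + 32.8 = 192.5
Average = 192.5 / 6 = 32.08
Rounded: 32

32


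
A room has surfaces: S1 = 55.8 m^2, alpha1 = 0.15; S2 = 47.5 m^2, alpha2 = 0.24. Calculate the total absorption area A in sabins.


Given surfaces:
  Surface 1: 55.8 * 0.15 = 8.37
  Surface 2: 47.5 * 0.24 = 11.4
Formula: A = sum(Si * alpha_i)
A = 8.37 + 11.4
A = 19.77

19.77 sabins


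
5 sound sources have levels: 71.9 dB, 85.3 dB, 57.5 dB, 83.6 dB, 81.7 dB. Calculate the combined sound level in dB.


Formula: L_total = 10 * log10( sum(10^(Li/10)) )
  Source 1: 10^(71.9/10) = 15488166.1891
  Source 2: 10^(85.3/10) = 338844156.1392
  Source 3: 10^(57.5/10) = 562341.3252
  Source 4: 10^(83.6/10) = 229086765.2768
  Source 5: 10^(81.7/10) = 147910838.8168
Sum of linear values = 731892267.7471
L_total = 10 * log10(731892267.7471) = 88.64

88.64 dB


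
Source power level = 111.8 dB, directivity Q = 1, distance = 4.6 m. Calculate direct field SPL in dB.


Given values:
  Lw = 111.8 dB, Q = 1, r = 4.6 m
Formula: SPL = Lw + 10 * log10(Q / (4 * pi * r^2))
Compute 4 * pi * r^2 = 4 * pi * 4.6^2 = 265.9044
Compute Q / denom = 1 / 265.9044 = 0.00376075
Compute 10 * log10(0.00376075) = -24.2473
SPL = 111.8 + (-24.2473) = 87.55

87.55 dB


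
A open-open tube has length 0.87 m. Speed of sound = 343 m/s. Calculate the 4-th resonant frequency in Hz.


Given values:
  Tube type: open-open, L = 0.87 m, c = 343 m/s, n = 4
Formula: f_n = n * c / (2 * L)
Compute 2 * L = 2 * 0.87 = 1.74
f = 4 * 343 / 1.74
f = 788.51

788.51 Hz


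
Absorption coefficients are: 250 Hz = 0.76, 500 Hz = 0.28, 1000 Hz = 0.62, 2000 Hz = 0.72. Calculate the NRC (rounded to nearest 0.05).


Given values:
  a_250 = 0.76, a_500 = 0.28
  a_1000 = 0.62, a_2000 = 0.72
Formula: NRC = (a250 + a500 + a1000 + a2000) / 4
Sum = 0.76 + 0.28 + 0.62 + 0.72 = 2.38
NRC = 2.38 / 4 = 0.595
Rounded to nearest 0.05: 0.6

0.6


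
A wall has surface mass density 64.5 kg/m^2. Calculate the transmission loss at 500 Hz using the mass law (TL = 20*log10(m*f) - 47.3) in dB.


Given values:
  m = 64.5 kg/m^2, f = 500 Hz
Formula: TL = 20 * log10(m * f) - 47.3
Compute m * f = 64.5 * 500 = 32250.0
Compute log10(32250.0) = 4.50853
Compute 20 * 4.50853 = 90.1706
TL = 90.1706 - 47.3 = 42.87

42.87 dB


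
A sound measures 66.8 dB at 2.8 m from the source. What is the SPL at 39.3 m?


Given values:
  SPL1 = 66.8 dB, r1 = 2.8 m, r2 = 39.3 m
Formula: SPL2 = SPL1 - 20 * log10(r2 / r1)
Compute ratio: r2 / r1 = 39.3 / 2.8 = 14.0357
Compute log10: log10(14.0357) = 1.147234
Compute drop: 20 * 1.147234 = 22.9447
SPL2 = 66.8 - 22.9447 = 43.86

43.86 dB


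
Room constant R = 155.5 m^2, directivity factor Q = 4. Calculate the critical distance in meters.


Given values:
  R = 155.5 m^2, Q = 4
Formula: d_c = 0.141 * sqrt(Q * R)
Compute Q * R = 4 * 155.5 = 622.0
Compute sqrt(622.0) = 24.9399
d_c = 0.141 * 24.9399 = 3.517

3.517 m


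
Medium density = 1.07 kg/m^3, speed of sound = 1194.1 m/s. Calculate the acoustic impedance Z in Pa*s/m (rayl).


Given values:
  rho = 1.07 kg/m^3
  c = 1194.1 m/s
Formula: Z = rho * c
Z = 1.07 * 1194.1
Z = 1277.69

1277.69 rayl


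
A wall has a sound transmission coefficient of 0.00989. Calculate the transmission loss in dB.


Given values:
  tau = 0.00989
Formula: TL = 10 * log10(1 / tau)
Compute 1 / tau = 1 / 0.00989 = 101.1122
Compute log10(101.1122) = 2.004804
TL = 10 * 2.004804 = 20.05

20.05 dB


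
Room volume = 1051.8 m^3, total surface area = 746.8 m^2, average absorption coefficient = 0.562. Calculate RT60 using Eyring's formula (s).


Given values:
  V = 1051.8 m^3, S = 746.8 m^2, alpha = 0.562
Formula: RT60 = 0.161 * V / (-S * ln(1 - alpha))
Compute ln(1 - 0.562) = ln(0.438) = -0.825536
Denominator: -746.8 * -0.825536 = 616.5103
Numerator: 0.161 * 1051.8 = 169.3398
RT60 = 169.3398 / 616.5103 = 0.275

0.275 s


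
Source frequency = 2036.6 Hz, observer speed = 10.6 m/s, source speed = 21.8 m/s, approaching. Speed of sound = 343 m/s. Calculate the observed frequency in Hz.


Given values:
  f_s = 2036.6 Hz, v_o = 10.6 m/s, v_s = 21.8 m/s
  Direction: approaching
Formula: f_o = f_s * (c + v_o) / (c - v_s)
Numerator: c + v_o = 343 + 10.6 = 353.6
Denominator: c - v_s = 343 - 21.8 = 321.2
f_o = 2036.6 * 353.6 / 321.2 = 2242.04

2242.04 Hz


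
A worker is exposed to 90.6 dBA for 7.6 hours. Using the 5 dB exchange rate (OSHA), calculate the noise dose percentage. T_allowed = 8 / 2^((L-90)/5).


Given values:
  L = 90.6 dBA, T = 7.6 hours
Formula: T_allowed = 8 / 2^((L - 90) / 5)
Compute exponent: (90.6 - 90) / 5 = 0.12
Compute 2^(0.12) = 1.086735
T_allowed = 8 / 1.086735 = 7.3615 hours
Dose = (T / T_allowed) * 100
Dose = (7.6 / 7.3615) * 100 = 103.24

103.24 %


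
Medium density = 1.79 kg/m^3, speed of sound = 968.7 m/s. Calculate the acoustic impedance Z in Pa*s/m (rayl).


Given values:
  rho = 1.79 kg/m^3
  c = 968.7 m/s
Formula: Z = rho * c
Z = 1.79 * 968.7
Z = 1733.97

1733.97 rayl


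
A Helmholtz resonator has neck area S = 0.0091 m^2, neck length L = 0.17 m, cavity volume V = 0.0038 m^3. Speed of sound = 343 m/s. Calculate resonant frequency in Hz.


Given values:
  S = 0.0091 m^2, L = 0.17 m, V = 0.0038 m^3, c = 343 m/s
Formula: f = (c / (2*pi)) * sqrt(S / (V * L))
Compute V * L = 0.0038 * 0.17 = 0.000646
Compute S / (V * L) = 0.0091 / 0.000646 = 14.0867
Compute sqrt(14.0867) = 3.753225
Compute c / (2*pi) = 343 / 6.283185 = 54.590148
f = 54.590148 * 3.753225 = 204.89

204.89 Hz


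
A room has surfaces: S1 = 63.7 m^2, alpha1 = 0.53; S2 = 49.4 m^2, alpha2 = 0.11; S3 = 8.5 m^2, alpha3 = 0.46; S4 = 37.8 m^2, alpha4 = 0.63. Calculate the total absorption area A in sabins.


Given surfaces:
  Surface 1: 63.7 * 0.53 = 33.761
  Surface 2: 49.4 * 0.11 = 5.434
  Surface 3: 8.5 * 0.46 = 3.91
  Surface 4: 37.8 * 0.63 = 23.814
Formula: A = sum(Si * alpha_i)
A = 33.761 + 5.434 + 3.91 + 23.814
A = 66.92

66.92 sabins


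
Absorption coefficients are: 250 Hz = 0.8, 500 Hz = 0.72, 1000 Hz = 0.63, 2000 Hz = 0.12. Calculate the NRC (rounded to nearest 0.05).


Given values:
  a_250 = 0.8, a_500 = 0.72
  a_1000 = 0.63, a_2000 = 0.12
Formula: NRC = (a250 + a500 + a1000 + a2000) / 4
Sum = 0.8 + 0.72 + 0.63 + 0.12 = 2.27
NRC = 2.27 / 4 = 0.5675
Rounded to nearest 0.05: 0.55

0.55


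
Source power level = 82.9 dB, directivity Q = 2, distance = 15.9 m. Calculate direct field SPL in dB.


Given values:
  Lw = 82.9 dB, Q = 2, r = 15.9 m
Formula: SPL = Lw + 10 * log10(Q / (4 * pi * r^2))
Compute 4 * pi * r^2 = 4 * pi * 15.9^2 = 3176.9042
Compute Q / denom = 2 / 3176.9042 = 0.00062954
Compute 10 * log10(0.00062954) = -32.0098
SPL = 82.9 + (-32.0098) = 50.89

50.89 dB


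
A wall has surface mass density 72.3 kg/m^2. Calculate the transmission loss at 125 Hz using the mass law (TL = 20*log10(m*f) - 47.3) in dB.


Given values:
  m = 72.3 kg/m^2, f = 125 Hz
Formula: TL = 20 * log10(m * f) - 47.3
Compute m * f = 72.3 * 125 = 9037.5
Compute log10(9037.5) = 3.956048
Compute 20 * 3.956048 = 79.121
TL = 79.121 - 47.3 = 31.82

31.82 dB


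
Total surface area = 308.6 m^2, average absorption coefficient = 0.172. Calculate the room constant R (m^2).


Given values:
  S = 308.6 m^2, alpha = 0.172
Formula: R = S * alpha / (1 - alpha)
Numerator: 308.6 * 0.172 = 53.0792
Denominator: 1 - 0.172 = 0.828
R = 53.0792 / 0.828 = 64.11

64.11 m^2


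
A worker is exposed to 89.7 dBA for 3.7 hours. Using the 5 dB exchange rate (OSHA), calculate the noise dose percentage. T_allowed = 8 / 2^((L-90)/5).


Given values:
  L = 89.7 dBA, T = 3.7 hours
Formula: T_allowed = 8 / 2^((L - 90) / 5)
Compute exponent: (89.7 - 90) / 5 = -0.06
Compute 2^(-0.06) = 0.959264
T_allowed = 8 / 0.959264 = 8.339727 hours
Dose = (T / T_allowed) * 100
Dose = (3.7 / 8.339727) * 100 = 44.37

44.37 %


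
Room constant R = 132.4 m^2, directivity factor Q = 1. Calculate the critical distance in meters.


Given values:
  R = 132.4 m^2, Q = 1
Formula: d_c = 0.141 * sqrt(Q * R)
Compute Q * R = 1 * 132.4 = 132.4
Compute sqrt(132.4) = 11.5065
d_c = 0.141 * 11.5065 = 1.622

1.622 m


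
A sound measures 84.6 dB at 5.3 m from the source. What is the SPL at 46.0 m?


Given values:
  SPL1 = 84.6 dB, r1 = 5.3 m, r2 = 46.0 m
Formula: SPL2 = SPL1 - 20 * log10(r2 / r1)
Compute ratio: r2 / r1 = 46.0 / 5.3 = 8.6792
Compute log10: log10(8.6792) = 0.93848
Compute drop: 20 * 0.93848 = 18.7696
SPL2 = 84.6 - 18.7696 = 65.83

65.83 dB


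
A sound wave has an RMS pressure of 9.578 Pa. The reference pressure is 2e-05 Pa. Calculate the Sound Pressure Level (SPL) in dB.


Given values:
  p = 9.578 Pa
  p_ref = 2e-05 Pa
Formula: SPL = 20 * log10(p / p_ref)
Compute ratio: p / p_ref = 9.578 / 2e-05 = 478900
Compute log10: log10(478900) = 5.680245
Multiply: SPL = 20 * 5.680245 = 113.6

113.6 dB


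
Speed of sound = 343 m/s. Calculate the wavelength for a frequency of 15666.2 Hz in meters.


Given values:
  c = 343 m/s, f = 15666.2 Hz
Formula: lambda = c / f
lambda = 343 / 15666.2
lambda = 0.0219

0.0219 m


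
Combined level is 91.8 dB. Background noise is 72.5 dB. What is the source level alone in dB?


Given values:
  L_total = 91.8 dB, L_bg = 72.5 dB
Formula: L_source = 10 * log10(10^(L_total/10) - 10^(L_bg/10))
Convert to linear:
  10^(91.8/10) = 1513561248.4362
  10^(72.5/10) = 17782794.1004
Difference: 1513561248.4362 - 17782794.1004 = 1495778454.3358
L_source = 10 * log10(1495778454.3358) = 91.75

91.75 dB


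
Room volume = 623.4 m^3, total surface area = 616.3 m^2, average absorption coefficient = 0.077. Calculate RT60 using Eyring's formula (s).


Given values:
  V = 623.4 m^3, S = 616.3 m^2, alpha = 0.077
Formula: RT60 = 0.161 * V / (-S * ln(1 - alpha))
Compute ln(1 - 0.077) = ln(0.923) = -0.080126
Denominator: -616.3 * -0.080126 = 49.3817
Numerator: 0.161 * 623.4 = 100.3674
RT60 = 100.3674 / 49.3817 = 2.032

2.032 s


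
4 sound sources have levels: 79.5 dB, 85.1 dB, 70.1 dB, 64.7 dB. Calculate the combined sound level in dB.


Formula: L_total = 10 * log10( sum(10^(Li/10)) )
  Source 1: 10^(79.5/10) = 89125093.8134
  Source 2: 10^(85.1/10) = 323593656.9296
  Source 3: 10^(70.1/10) = 10232929.9228
  Source 4: 10^(64.7/10) = 2951209.2267
Sum of linear values = 425902889.8925
L_total = 10 * log10(425902889.8925) = 86.29

86.29 dB


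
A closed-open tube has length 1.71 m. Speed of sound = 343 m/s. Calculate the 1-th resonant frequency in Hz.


Given values:
  Tube type: closed-open, L = 1.71 m, c = 343 m/s, n = 1
Formula: f_n = (2n - 1) * c / (4 * L)
Compute 2n - 1 = 2*1 - 1 = 1
Compute 4 * L = 4 * 1.71 = 6.84
f = 1 * 343 / 6.84
f = 50.15

50.15 Hz


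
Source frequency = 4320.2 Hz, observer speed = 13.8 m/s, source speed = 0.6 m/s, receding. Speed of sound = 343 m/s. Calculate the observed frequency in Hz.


Given values:
  f_s = 4320.2 Hz, v_o = 13.8 m/s, v_s = 0.6 m/s
  Direction: receding
Formula: f_o = f_s * (c - v_o) / (c + v_s)
Numerator: c - v_o = 343 - 13.8 = 329.2
Denominator: c + v_s = 343 + 0.6 = 343.6
f_o = 4320.2 * 329.2 / 343.6 = 4139.14

4139.14 Hz


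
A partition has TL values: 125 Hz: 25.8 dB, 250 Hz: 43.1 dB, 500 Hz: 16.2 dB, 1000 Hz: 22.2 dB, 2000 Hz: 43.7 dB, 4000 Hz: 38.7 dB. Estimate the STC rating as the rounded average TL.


Given TL values at each frequency:
  125 Hz: 25.8 dB
  250 Hz: 43.1 dB
  500 Hz: 16.2 dB
  1000 Hz: 22.2 dB
  2000 Hz: 43.7 dB
  4000 Hz: 38.7 dB
Formula: STC ~ round(average of TL values)
Sum = 25.8 + 43.1 + 16.2 + 22.2 + 43.7 + 38.7 = 189.7
Average = 189.7 / 6 = 31.62
Rounded: 32

32


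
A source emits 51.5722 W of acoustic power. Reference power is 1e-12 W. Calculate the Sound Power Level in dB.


Given values:
  W = 51.5722 W
  W_ref = 1e-12 W
Formula: SWL = 10 * log10(W / W_ref)
Compute ratio: W / W_ref = 51572200000000
Compute log10: log10(51572200000000) = 13.712416
Multiply: SWL = 10 * 13.712416 = 137.12

137.12 dB


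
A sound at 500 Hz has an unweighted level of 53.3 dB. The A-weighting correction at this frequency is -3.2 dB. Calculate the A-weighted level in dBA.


Given values:
  SPL = 53.3 dB
  A-weighting at 500 Hz = -3.2 dB
Formula: L_A = SPL + A_weight
L_A = 53.3 + (-3.2)
L_A = 50.1

50.1 dBA


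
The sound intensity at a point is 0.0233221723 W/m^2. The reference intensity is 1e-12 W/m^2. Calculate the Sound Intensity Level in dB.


Given values:
  I = 0.0233221723 W/m^2
  I_ref = 1e-12 W/m^2
Formula: SIL = 10 * log10(I / I_ref)
Compute ratio: I / I_ref = 23322172300
Compute log10: log10(23322172300) = 10.367769
Multiply: SIL = 10 * 10.367769 = 103.68

103.68 dB


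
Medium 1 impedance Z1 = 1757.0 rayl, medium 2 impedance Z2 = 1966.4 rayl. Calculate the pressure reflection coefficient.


Given values:
  Z1 = 1757.0 rayl, Z2 = 1966.4 rayl
Formula: R = (Z2 - Z1) / (Z2 + Z1)
Numerator: Z2 - Z1 = 1966.4 - 1757.0 = 209.4
Denominator: Z2 + Z1 = 1966.4 + 1757.0 = 3723.4
R = 209.4 / 3723.4 = 0.0562

0.0562


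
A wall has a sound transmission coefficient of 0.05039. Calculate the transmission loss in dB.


Given values:
  tau = 0.05039
Formula: TL = 10 * log10(1 / tau)
Compute 1 / tau = 1 / 0.05039 = 19.8452
Compute log10(19.8452) = 1.297655
TL = 10 * 1.297655 = 12.98

12.98 dB


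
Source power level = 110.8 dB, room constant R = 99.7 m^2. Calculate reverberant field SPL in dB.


Given values:
  Lw = 110.8 dB, R = 99.7 m^2
Formula: SPL = Lw + 10 * log10(4 / R)
Compute 4 / R = 4 / 99.7 = 0.04012
Compute 10 * log10(0.04012) = -13.9664
SPL = 110.8 + (-13.9664) = 96.83

96.83 dB


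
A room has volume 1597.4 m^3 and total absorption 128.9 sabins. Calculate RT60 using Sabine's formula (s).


Given values:
  V = 1597.4 m^3
  A = 128.9 sabins
Formula: RT60 = 0.161 * V / A
Numerator: 0.161 * 1597.4 = 257.1814
RT60 = 257.1814 / 128.9 = 1.995

1.995 s


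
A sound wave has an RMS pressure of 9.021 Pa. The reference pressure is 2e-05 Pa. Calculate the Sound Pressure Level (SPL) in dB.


Given values:
  p = 9.021 Pa
  p_ref = 2e-05 Pa
Formula: SPL = 20 * log10(p / p_ref)
Compute ratio: p / p_ref = 9.021 / 2e-05 = 451050
Compute log10: log10(451050) = 5.654225
Multiply: SPL = 20 * 5.654225 = 113.08

113.08 dB


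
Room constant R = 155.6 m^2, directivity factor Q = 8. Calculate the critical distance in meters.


Given values:
  R = 155.6 m^2, Q = 8
Formula: d_c = 0.141 * sqrt(Q * R)
Compute Q * R = 8 * 155.6 = 1244.8
Compute sqrt(1244.8) = 35.2817
d_c = 0.141 * 35.2817 = 4.975

4.975 m


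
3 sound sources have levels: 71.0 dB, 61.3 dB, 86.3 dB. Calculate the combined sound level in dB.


Formula: L_total = 10 * log10( sum(10^(Li/10)) )
  Source 1: 10^(71.0/10) = 12589254.1179
  Source 2: 10^(61.3/10) = 1348962.8826
  Source 3: 10^(86.3/10) = 426579518.8016
Sum of linear values = 440517735.8021
L_total = 10 * log10(440517735.8021) = 86.44

86.44 dB


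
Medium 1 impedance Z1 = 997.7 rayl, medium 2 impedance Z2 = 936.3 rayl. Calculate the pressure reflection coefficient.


Given values:
  Z1 = 997.7 rayl, Z2 = 936.3 rayl
Formula: R = (Z2 - Z1) / (Z2 + Z1)
Numerator: Z2 - Z1 = 936.3 - 997.7 = -61.4
Denominator: Z2 + Z1 = 936.3 + 997.7 = 1934.0
R = -61.4 / 1934.0 = -0.0317

-0.0317


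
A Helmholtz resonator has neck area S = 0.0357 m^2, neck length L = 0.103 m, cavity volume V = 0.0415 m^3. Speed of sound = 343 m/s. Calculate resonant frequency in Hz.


Given values:
  S = 0.0357 m^2, L = 0.103 m, V = 0.0415 m^3, c = 343 m/s
Formula: f = (c / (2*pi)) * sqrt(S / (V * L))
Compute V * L = 0.0415 * 0.103 = 0.0042745
Compute S / (V * L) = 0.0357 / 0.0042745 = 8.3519
Compute sqrt(8.3519) = 2.889965
Compute c / (2*pi) = 343 / 6.283185 = 54.590148
f = 54.590148 * 2.889965 = 157.76

157.76 Hz


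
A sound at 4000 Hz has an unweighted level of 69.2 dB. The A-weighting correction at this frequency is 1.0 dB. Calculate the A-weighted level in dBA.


Given values:
  SPL = 69.2 dB
  A-weighting at 4000 Hz = 1.0 dB
Formula: L_A = SPL + A_weight
L_A = 69.2 + (1.0)
L_A = 70.2

70.2 dBA


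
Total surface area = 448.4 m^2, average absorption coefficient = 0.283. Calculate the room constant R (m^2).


Given values:
  S = 448.4 m^2, alpha = 0.283
Formula: R = S * alpha / (1 - alpha)
Numerator: 448.4 * 0.283 = 126.8972
Denominator: 1 - 0.283 = 0.717
R = 126.8972 / 0.717 = 176.98

176.98 m^2


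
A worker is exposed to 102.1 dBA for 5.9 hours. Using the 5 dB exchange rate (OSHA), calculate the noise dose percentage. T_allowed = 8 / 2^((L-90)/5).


Given values:
  L = 102.1 dBA, T = 5.9 hours
Formula: T_allowed = 8 / 2^((L - 90) / 5)
Compute exponent: (102.1 - 90) / 5 = 2.42
Compute 2^(2.42) = 5.35171
T_allowed = 8 / 5.35171 = 1.494849 hours
Dose = (T / T_allowed) * 100
Dose = (5.9 / 1.494849) * 100 = 394.69

394.69 %


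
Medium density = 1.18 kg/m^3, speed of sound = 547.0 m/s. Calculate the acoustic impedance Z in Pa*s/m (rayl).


Given values:
  rho = 1.18 kg/m^3
  c = 547.0 m/s
Formula: Z = rho * c
Z = 1.18 * 547.0
Z = 645.46

645.46 rayl


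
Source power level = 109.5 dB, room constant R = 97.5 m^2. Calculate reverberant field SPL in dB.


Given values:
  Lw = 109.5 dB, R = 97.5 m^2
Formula: SPL = Lw + 10 * log10(4 / R)
Compute 4 / R = 4 / 97.5 = 0.041026
Compute 10 * log10(0.041026) = -13.8694
SPL = 109.5 + (-13.8694) = 95.63

95.63 dB


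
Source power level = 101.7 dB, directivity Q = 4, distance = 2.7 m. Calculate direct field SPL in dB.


Given values:
  Lw = 101.7 dB, Q = 4, r = 2.7 m
Formula: SPL = Lw + 10 * log10(Q / (4 * pi * r^2))
Compute 4 * pi * r^2 = 4 * pi * 2.7^2 = 91.6088
Compute Q / denom = 4 / 91.6088 = 0.04366393
Compute 10 * log10(0.04366393) = -13.5988
SPL = 101.7 + (-13.5988) = 88.1

88.1 dB


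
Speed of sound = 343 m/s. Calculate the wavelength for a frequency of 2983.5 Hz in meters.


Given values:
  c = 343 m/s, f = 2983.5 Hz
Formula: lambda = c / f
lambda = 343 / 2983.5
lambda = 0.115

0.115 m


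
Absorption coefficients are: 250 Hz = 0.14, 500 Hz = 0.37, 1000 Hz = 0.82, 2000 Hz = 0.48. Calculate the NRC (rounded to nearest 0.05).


Given values:
  a_250 = 0.14, a_500 = 0.37
  a_1000 = 0.82, a_2000 = 0.48
Formula: NRC = (a250 + a500 + a1000 + a2000) / 4
Sum = 0.14 + 0.37 + 0.82 + 0.48 = 1.81
NRC = 1.81 / 4 = 0.4525
Rounded to nearest 0.05: 0.45

0.45


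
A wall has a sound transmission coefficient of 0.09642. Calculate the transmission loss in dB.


Given values:
  tau = 0.09642
Formula: TL = 10 * log10(1 / tau)
Compute 1 / tau = 1 / 0.09642 = 10.3713
Compute log10(10.3713) = 1.015833
TL = 10 * 1.015833 = 10.16

10.16 dB


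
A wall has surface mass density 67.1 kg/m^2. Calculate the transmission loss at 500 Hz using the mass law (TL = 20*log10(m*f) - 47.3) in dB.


Given values:
  m = 67.1 kg/m^2, f = 500 Hz
Formula: TL = 20 * log10(m * f) - 47.3
Compute m * f = 67.1 * 500 = 33550.0
Compute log10(33550.0) = 4.525693
Compute 20 * 4.525693 = 90.5139
TL = 90.5139 - 47.3 = 43.21

43.21 dB


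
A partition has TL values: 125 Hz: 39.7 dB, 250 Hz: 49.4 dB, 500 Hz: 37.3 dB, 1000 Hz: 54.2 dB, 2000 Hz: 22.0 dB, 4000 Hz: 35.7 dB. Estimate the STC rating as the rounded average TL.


Given TL values at each frequency:
  125 Hz: 39.7 dB
  250 Hz: 49.4 dB
  500 Hz: 37.3 dB
  1000 Hz: 54.2 dB
  2000 Hz: 22.0 dB
  4000 Hz: 35.7 dB
Formula: STC ~ round(average of TL values)
Sum = 39.7 + 49.4 + 37.3 + 54.2 + 22.0 + 35.7 = 238.3
Average = 238.3 / 6 = 39.72
Rounded: 40

40


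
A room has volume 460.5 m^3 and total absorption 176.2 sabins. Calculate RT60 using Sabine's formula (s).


Given values:
  V = 460.5 m^3
  A = 176.2 sabins
Formula: RT60 = 0.161 * V / A
Numerator: 0.161 * 460.5 = 74.1405
RT60 = 74.1405 / 176.2 = 0.421

0.421 s


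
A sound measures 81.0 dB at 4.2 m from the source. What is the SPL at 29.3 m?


Given values:
  SPL1 = 81.0 dB, r1 = 4.2 m, r2 = 29.3 m
Formula: SPL2 = SPL1 - 20 * log10(r2 / r1)
Compute ratio: r2 / r1 = 29.3 / 4.2 = 6.9762
Compute log10: log10(6.9762) = 0.843619
Compute drop: 20 * 0.843619 = 16.8724
SPL2 = 81.0 - 16.8724 = 64.13

64.13 dB


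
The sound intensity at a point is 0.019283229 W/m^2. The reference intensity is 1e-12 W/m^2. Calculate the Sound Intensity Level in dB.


Given values:
  I = 0.019283229 W/m^2
  I_ref = 1e-12 W/m^2
Formula: SIL = 10 * log10(I / I_ref)
Compute ratio: I / I_ref = 19283229000
Compute log10: log10(19283229000) = 10.28518
Multiply: SIL = 10 * 10.28518 = 102.85

102.85 dB


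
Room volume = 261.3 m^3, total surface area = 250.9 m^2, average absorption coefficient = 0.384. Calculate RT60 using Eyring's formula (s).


Given values:
  V = 261.3 m^3, S = 250.9 m^2, alpha = 0.384
Formula: RT60 = 0.161 * V / (-S * ln(1 - alpha))
Compute ln(1 - 0.384) = ln(0.616) = -0.484508
Denominator: -250.9 * -0.484508 = 121.5631
Numerator: 0.161 * 261.3 = 42.0693
RT60 = 42.0693 / 121.5631 = 0.346

0.346 s


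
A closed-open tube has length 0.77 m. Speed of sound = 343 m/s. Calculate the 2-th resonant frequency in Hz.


Given values:
  Tube type: closed-open, L = 0.77 m, c = 343 m/s, n = 2
Formula: f_n = (2n - 1) * c / (4 * L)
Compute 2n - 1 = 2*2 - 1 = 3
Compute 4 * L = 4 * 0.77 = 3.08
f = 3 * 343 / 3.08
f = 334.09

334.09 Hz


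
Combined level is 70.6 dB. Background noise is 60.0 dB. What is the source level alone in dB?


Given values:
  L_total = 70.6 dB, L_bg = 60.0 dB
Formula: L_source = 10 * log10(10^(L_total/10) - 10^(L_bg/10))
Convert to linear:
  10^(70.6/10) = 11481536.215
  10^(60.0/10) = 1000000.0
Difference: 11481536.215 - 1000000.0 = 10481536.215
L_source = 10 * log10(10481536.215) = 70.2

70.2 dB


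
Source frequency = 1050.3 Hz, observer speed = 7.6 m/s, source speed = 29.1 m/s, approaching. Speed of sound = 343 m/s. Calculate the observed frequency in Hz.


Given values:
  f_s = 1050.3 Hz, v_o = 7.6 m/s, v_s = 29.1 m/s
  Direction: approaching
Formula: f_o = f_s * (c + v_o) / (c - v_s)
Numerator: c + v_o = 343 + 7.6 = 350.6
Denominator: c - v_s = 343 - 29.1 = 313.9
f_o = 1050.3 * 350.6 / 313.9 = 1173.1

1173.1 Hz


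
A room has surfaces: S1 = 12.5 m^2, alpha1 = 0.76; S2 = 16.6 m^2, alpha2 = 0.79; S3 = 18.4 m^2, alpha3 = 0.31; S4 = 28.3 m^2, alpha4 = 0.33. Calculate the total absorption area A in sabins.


Given surfaces:
  Surface 1: 12.5 * 0.76 = 9.5
  Surface 2: 16.6 * 0.79 = 13.114
  Surface 3: 18.4 * 0.31 = 5.704
  Surface 4: 28.3 * 0.33 = 9.339
Formula: A = sum(Si * alpha_i)
A = 9.5 + 13.114 + 5.704 + 9.339
A = 37.66

37.66 sabins
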